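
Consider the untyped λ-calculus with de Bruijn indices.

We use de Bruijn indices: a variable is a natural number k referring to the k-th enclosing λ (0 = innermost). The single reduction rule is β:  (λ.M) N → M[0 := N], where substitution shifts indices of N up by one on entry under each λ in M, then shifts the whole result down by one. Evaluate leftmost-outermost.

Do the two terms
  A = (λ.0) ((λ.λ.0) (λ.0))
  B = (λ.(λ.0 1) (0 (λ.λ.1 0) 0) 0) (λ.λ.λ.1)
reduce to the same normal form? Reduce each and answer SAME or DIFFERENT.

Answer: DIFFERENT — A ⇓ λ.0, B ⇓ λ.λ.1

Reduction:
Term A:
  start: (λ.0) ((λ.λ.0) (λ.0))
  →1  (λ.λ.0) (λ.0)
  →2  λ.0

Term B:
  start: (λ.(λ.0 1) (0 (λ.λ.1 0) 0) 0) (λ.λ.λ.1)
  →1  (λ.0 (λ.λ.λ.1)) ((λ.λ.λ.1) (λ.λ.1 0) (λ.λ.λ.1)) (λ.λ.λ.1)
  →2  (λ.λ.λ.1) (λ.λ.1 0) (λ.λ.λ.1) (λ.λ.λ.1) (λ.λ.λ.1)
  →3  (λ.λ.1) (λ.λ.λ.1) (λ.λ.λ.1) (λ.λ.λ.1)
  →4  (λ.λ.λ.λ.1) (λ.λ.λ.1) (λ.λ.λ.1)
  →5  (λ.λ.λ.1) (λ.λ.λ.1)
  →6  λ.λ.1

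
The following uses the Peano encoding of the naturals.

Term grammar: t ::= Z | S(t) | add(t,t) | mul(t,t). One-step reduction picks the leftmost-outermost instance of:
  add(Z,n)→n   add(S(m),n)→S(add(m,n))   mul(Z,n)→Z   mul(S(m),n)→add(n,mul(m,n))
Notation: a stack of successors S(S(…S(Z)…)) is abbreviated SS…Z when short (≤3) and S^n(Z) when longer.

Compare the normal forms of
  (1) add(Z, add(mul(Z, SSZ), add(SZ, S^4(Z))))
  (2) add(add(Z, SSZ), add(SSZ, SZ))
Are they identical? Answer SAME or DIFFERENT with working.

Answer: SAME — A ⇓ S^5(Z), B ⇓ S^5(Z)

Working:
Term A:
  start: add(Z, add(mul(Z, SSZ), add(SZ, S^4(Z))))
  [1] add(mul(Z, SSZ), add(SZ, S^4(Z)))
  [2] add(Z, add(SZ, S^4(Z)))
  [3] add(SZ, S^4(Z))
  [4] S(add(Z, S^4(Z)))
  [5] S^5(Z)

Term B:
  start: add(add(Z, SSZ), add(SSZ, SZ))
  [1] add(SSZ, add(SSZ, SZ))
  [2] S(add(SZ, add(SSZ, SZ)))
  [3] S(S(add(Z, add(SSZ, SZ))))
  [4] S(S(add(SSZ, SZ)))
  [5] S(S(S(add(SZ, SZ))))
  [6] S(S(S(S(add(Z, SZ)))))
  [7] S^5(Z)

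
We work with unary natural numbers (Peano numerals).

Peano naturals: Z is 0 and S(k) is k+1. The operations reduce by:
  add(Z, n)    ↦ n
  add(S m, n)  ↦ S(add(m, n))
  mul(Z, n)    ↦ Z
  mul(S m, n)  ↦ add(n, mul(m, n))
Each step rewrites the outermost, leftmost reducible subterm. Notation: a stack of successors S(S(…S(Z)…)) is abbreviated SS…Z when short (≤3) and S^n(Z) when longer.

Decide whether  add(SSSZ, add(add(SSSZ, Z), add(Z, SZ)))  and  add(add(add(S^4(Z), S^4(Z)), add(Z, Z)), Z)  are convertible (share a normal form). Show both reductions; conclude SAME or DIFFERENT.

Answer: DIFFERENT — A ⇓ S^7(Z), B ⇓ S^8(Z)

Derivation:
Term A:
  start: add(SSSZ, add(add(SSSZ, Z), add(Z, SZ)))
  →1  S(add(SSZ, add(add(SSSZ, Z), add(Z, SZ))))
  →2  S(S(add(SZ, add(add(SSSZ, Z), add(Z, SZ)))))
  →3  S(S(S(add(Z, add(add(SSSZ, Z), add(Z, SZ))))))
  →4  S(S(S(add(add(SSSZ, Z), add(Z, SZ)))))
  →5  S(S(S(add(S(add(SSZ, Z)), add(Z, SZ)))))
  →6  S(S(S(S(add(add(SSZ, Z), add(Z, SZ))))))
  →7  S(S(S(S(add(S(add(SZ, Z)), add(Z, SZ))))))
  →8  S(S(S(S(S(add(add(SZ, Z), add(Z, SZ)))))))
  →9  S(S(S(S(S(add(S(add(Z, Z)), add(Z, SZ)))))))
  →10  S(S(S(S(S(S(add(add(Z, Z), add(Z, SZ))))))))
  →11  S(S(S(S(S(S(add(Z, add(Z, SZ))))))))
  →12  S(S(S(S(S(S(add(Z, SZ)))))))
  →13  S^7(Z)

Term B:
  start: add(add(add(S^4(Z), S^4(Z)), add(Z, Z)), Z)
  →1  add(add(S(add(SSSZ, S^4(Z))), add(Z, Z)), Z)
  →2  add(S(add(add(SSSZ, S^4(Z)), add(Z, Z))), Z)
  →3  S(add(add(add(SSSZ, S^4(Z)), add(Z, Z)), Z))
  →4  S(add(add(S(add(SSZ, S^4(Z))), add(Z, Z)), Z))
  →5  S(add(S(add(add(SSZ, S^4(Z)), add(Z, Z))), Z))
  →6  S(S(add(add(add(SSZ, S^4(Z)), add(Z, Z)), Z)))
  →7  S(S(add(add(S(add(SZ, S^4(Z))), add(Z, Z)), Z)))
  →8  S(S(add(S(add(add(SZ, S^4(Z)), add(Z, Z))), Z)))
  →9  S(S(S(add(add(add(SZ, S^4(Z)), add(Z, Z)), Z))))
  →10  S(S(S(add(add(S(add(Z, S^4(Z))), add(Z, Z)), Z))))
  →11  S(S(S(add(S(add(add(Z, S^4(Z)), add(Z, Z))), Z))))
  →12  S(S(S(S(add(add(add(Z, S^4(Z)), add(Z, Z)), Z)))))
  →13  S(S(S(S(add(add(S^4(Z), add(Z, Z)), Z)))))
  →14  S(S(S(S(add(S(add(SSSZ, add(Z, Z))), Z)))))
  →15  S(S(S(S(S(add(add(SSSZ, add(Z, Z)), Z))))))
  →16  S(S(S(S(S(add(S(add(SSZ, add(Z, Z))), Z))))))
  →17  S(S(S(S(S(S(add(add(SSZ, add(Z, Z)), Z)))))))
  →18  S(S(S(S(S(S(add(S(add(SZ, add(Z, Z))), Z)))))))
  →19  S(S(S(S(S(S(S(add(add(SZ, add(Z, Z)), Z))))))))
  →20  S(S(S(S(S(S(S(add(S(add(Z, add(Z, Z))), Z))))))))
  →21  S(S(S(S(S(S(S(S(add(add(Z, add(Z, Z)), Z)))))))))
  →22  S(S(S(S(S(S(S(S(add(add(Z, Z), Z)))))))))
  →23  S(S(S(S(S(S(S(S(add(Z, Z)))))))))
  →24  S^8(Z)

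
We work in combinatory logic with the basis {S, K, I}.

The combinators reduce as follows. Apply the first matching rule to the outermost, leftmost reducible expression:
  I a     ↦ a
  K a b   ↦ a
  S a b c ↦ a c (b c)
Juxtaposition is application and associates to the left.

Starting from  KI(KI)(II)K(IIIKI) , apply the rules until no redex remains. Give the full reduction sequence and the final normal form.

Answer: normal form = K(KI)  (in 7 steps)

Working:
  start: KI(KI)(II)K(IIIKI)
  [1] I(II)K(IIIKI)
  [2] IIK(IIIKI)
  [3] IK(IIIKI)
  [4] K(IIIKI)
  [5] K(IIKI)
  [6] K(IKI)
  [7] K(KI)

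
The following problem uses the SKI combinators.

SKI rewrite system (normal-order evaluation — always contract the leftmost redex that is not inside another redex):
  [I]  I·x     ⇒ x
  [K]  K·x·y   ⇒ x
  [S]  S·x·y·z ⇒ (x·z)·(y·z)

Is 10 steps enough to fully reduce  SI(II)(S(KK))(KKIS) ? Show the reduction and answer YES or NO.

Answer: YES — reaches normal form K(S(KK)(KS)) in 7 ≤ 10 steps

Derivation:
  start: SI(II)(S(KK))(KKIS)
  [1] I(S(KK))(II(S(KK)))(KKIS)
  [2] S(KK)(II(S(KK)))(KKIS)
  [3] KK(KKIS)(II(S(KK))(KKIS))
  [4] K(II(S(KK))(KKIS))
  [5] K(I(S(KK))(KKIS))
  [6] K(S(KK)(KKIS))
  [7] K(S(KK)(KS))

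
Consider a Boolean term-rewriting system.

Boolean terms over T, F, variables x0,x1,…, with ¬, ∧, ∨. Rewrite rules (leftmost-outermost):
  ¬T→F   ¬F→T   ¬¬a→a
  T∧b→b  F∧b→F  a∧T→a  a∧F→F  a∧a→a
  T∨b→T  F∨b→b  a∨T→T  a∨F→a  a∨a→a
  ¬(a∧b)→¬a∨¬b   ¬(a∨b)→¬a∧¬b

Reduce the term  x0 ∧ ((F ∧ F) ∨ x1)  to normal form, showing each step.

  start: x0 ∧ ((F ∧ F) ∨ x1)
  step 1: x0 ∧ (F ∨ x1)
  step 2: x0 ∧ x1

Answer: normal form = x0 ∧ x1  (in 2 steps)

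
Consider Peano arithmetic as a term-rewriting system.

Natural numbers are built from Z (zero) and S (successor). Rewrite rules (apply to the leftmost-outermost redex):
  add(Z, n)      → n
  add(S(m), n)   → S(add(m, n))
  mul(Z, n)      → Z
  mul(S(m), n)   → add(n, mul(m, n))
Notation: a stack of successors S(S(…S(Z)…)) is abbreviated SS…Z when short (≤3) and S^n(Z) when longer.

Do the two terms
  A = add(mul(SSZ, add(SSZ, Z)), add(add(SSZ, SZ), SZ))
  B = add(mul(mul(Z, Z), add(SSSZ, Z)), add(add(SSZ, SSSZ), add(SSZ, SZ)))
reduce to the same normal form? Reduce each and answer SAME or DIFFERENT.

Answer: SAME — A ⇓ S^8(Z), B ⇓ S^8(Z)

Reduction:
Term A:
  start: add(mul(SSZ, add(SSZ, Z)), add(add(SSZ, SZ), SZ))
  [1] add(add(add(SSZ, Z), mul(SZ, add(SSZ, Z))), add(add(SSZ, SZ), SZ))
  [2] add(add(S(add(SZ, Z)), mul(SZ, add(SSZ, Z))), add(add(SSZ, SZ), SZ))
  [3] add(S(add(add(SZ, Z), mul(SZ, add(SSZ, Z)))), add(add(SSZ, SZ), SZ))
  [4] S(add(add(add(SZ, Z), mul(SZ, add(SSZ, Z))), add(add(SSZ, SZ), SZ)))
  [5] S(add(add(S(add(Z, Z)), mul(SZ, add(SSZ, Z))), add(add(SSZ, SZ), SZ)))
  [6] S(add(S(add(add(Z, Z), mul(SZ, add(SSZ, Z)))), add(add(SSZ, SZ), SZ)))
  [7] S(S(add(add(add(Z, Z), mul(SZ, add(SSZ, Z))), add(add(SSZ, SZ), SZ))))
  [8] S(S(add(add(Z, mul(SZ, add(SSZ, Z))), add(add(SSZ, SZ), SZ))))
  [9] S(S(add(mul(SZ, add(SSZ, Z)), add(add(SSZ, SZ), SZ))))
  [10] S(S(add(add(add(SSZ, Z), mul(Z, add(SSZ, Z))), add(add(SSZ, SZ), SZ))))
  [11] S(S(add(add(S(add(SZ, Z)), mul(Z, add(SSZ, Z))), add(add(SSZ, SZ), SZ))))
  [12] S(S(add(S(add(add(SZ, Z), mul(Z, add(SSZ, Z)))), add(add(SSZ, SZ), SZ))))
  [13] S(S(S(add(add(add(SZ, Z), mul(Z, add(SSZ, Z))), add(add(SSZ, SZ), SZ)))))
  [14] S(S(S(add(add(S(add(Z, Z)), mul(Z, add(SSZ, Z))), add(add(SSZ, SZ), SZ)))))
  [15] S(S(S(add(S(add(add(Z, Z), mul(Z, add(SSZ, Z)))), add(add(SSZ, SZ), SZ)))))
  [16] S(S(S(S(add(add(add(Z, Z), mul(Z, add(SSZ, Z))), add(add(SSZ, SZ), SZ))))))
  [17] S(S(S(S(add(add(Z, mul(Z, add(SSZ, Z))), add(add(SSZ, SZ), SZ))))))
  [18] S(S(S(S(add(mul(Z, add(SSZ, Z)), add(add(SSZ, SZ), SZ))))))
  [19] S(S(S(S(add(Z, add(add(SSZ, SZ), SZ))))))
  [20] S(S(S(S(add(add(SSZ, SZ), SZ)))))
  [21] S(S(S(S(add(S(add(SZ, SZ)), SZ)))))
  [22] S(S(S(S(S(add(add(SZ, SZ), SZ))))))
  [23] S(S(S(S(S(add(S(add(Z, SZ)), SZ))))))
  [24] S(S(S(S(S(S(add(add(Z, SZ), SZ)))))))
  [25] S(S(S(S(S(S(add(SZ, SZ)))))))
  [26] S(S(S(S(S(S(S(add(Z, SZ))))))))
  [27] S^8(Z)

Term B:
  start: add(mul(mul(Z, Z), add(SSSZ, Z)), add(add(SSZ, SSSZ), add(SSZ, SZ)))
  [1] add(mul(Z, add(SSSZ, Z)), add(add(SSZ, SSSZ), add(SSZ, SZ)))
  [2] add(Z, add(add(SSZ, SSSZ), add(SSZ, SZ)))
  [3] add(add(SSZ, SSSZ), add(SSZ, SZ))
  [4] add(S(add(SZ, SSSZ)), add(SSZ, SZ))
  [5] S(add(add(SZ, SSSZ), add(SSZ, SZ)))
  [6] S(add(S(add(Z, SSSZ)), add(SSZ, SZ)))
  [7] S(S(add(add(Z, SSSZ), add(SSZ, SZ))))
  [8] S(S(add(SSSZ, add(SSZ, SZ))))
  [9] S(S(S(add(SSZ, add(SSZ, SZ)))))
  [10] S(S(S(S(add(SZ, add(SSZ, SZ))))))
  [11] S(S(S(S(S(add(Z, add(SSZ, SZ)))))))
  [12] S(S(S(S(S(add(SSZ, SZ))))))
  [13] S(S(S(S(S(S(add(SZ, SZ)))))))
  [14] S(S(S(S(S(S(S(add(Z, SZ))))))))
  [15] S^8(Z)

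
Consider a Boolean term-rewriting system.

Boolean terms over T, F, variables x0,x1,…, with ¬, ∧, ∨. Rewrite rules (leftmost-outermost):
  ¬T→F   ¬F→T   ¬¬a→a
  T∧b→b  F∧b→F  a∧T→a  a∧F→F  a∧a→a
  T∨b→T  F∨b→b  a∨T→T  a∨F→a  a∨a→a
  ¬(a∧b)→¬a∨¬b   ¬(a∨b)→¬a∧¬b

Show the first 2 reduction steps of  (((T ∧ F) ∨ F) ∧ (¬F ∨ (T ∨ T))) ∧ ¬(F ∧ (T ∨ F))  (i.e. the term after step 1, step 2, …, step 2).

  start: (((T ∧ F) ∨ F) ∧ (¬F ∨ (T ∨ T))) ∧ ¬(F ∧ (T ∨ F))
  [1] ((T ∧ F) ∧ (¬F ∨ (T ∨ T))) ∧ ¬(F ∧ (T ∨ F))
  [2] (F ∧ (¬F ∨ (T ∨ T))) ∧ ¬(F ∧ (T ∨ F))

Answer: after 2 steps: (F ∧ (¬F ∨ (T ∨ T))) ∧ ¬(F ∧ (T ∨ F))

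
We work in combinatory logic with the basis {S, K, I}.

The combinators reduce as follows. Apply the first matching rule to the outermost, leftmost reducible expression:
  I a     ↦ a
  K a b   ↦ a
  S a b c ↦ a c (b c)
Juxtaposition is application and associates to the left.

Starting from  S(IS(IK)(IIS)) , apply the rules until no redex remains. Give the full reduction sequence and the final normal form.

  start: S(IS(IK)(IIS))
  →1  S(S(IK)(IIS))
  →2  S(SK(IIS))
  →3  S(SK(IS))
  →4  S(SKS)

Answer: normal form = S(SKS)  (in 4 steps)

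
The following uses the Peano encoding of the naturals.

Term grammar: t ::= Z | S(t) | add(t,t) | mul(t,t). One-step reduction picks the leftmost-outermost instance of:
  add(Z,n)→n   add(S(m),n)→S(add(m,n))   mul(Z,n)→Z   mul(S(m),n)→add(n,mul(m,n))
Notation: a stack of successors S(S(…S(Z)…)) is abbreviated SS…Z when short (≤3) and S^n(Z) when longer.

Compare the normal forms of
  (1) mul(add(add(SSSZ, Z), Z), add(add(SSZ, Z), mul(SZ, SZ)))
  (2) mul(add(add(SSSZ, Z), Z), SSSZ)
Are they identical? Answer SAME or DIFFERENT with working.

Answer: SAME — A ⇓ S^9(Z), B ⇓ S^9(Z)

Derivation:
Term A:
  start: mul(add(add(SSSZ, Z), Z), add(add(SSZ, Z), mul(SZ, SZ)))
  step 1: mul(add(S(add(SSZ, Z)), Z), add(add(SSZ, Z), mul(SZ, SZ)))
  step 2: mul(S(add(add(SSZ, Z), Z)), add(add(SSZ, Z), mul(SZ, SZ)))
  step 3: add(add(add(SSZ, Z), mul(SZ, SZ)), mul(add(add(SSZ, Z), Z), add(add(SSZ, Z), mul(SZ, SZ))))
  step 4: add(add(S(add(SZ, Z)), mul(SZ, SZ)), mul(add(add(SSZ, Z), Z), add(add(SSZ, Z), mul(SZ, SZ))))
  step 5: add(S(add(add(SZ, Z), mul(SZ, SZ))), mul(add(add(SSZ, Z), Z), add(add(SSZ, Z), mul(SZ, SZ))))
  step 6: S(add(add(add(SZ, Z), mul(SZ, SZ)), mul(add(add(SSZ, Z), Z), add(add(SSZ, Z), mul(SZ, SZ)))))
  step 7: S(add(add(S(add(Z, Z)), mul(SZ, SZ)), mul(add(add(SSZ, Z), Z), add(add(SSZ, Z), mul(SZ, SZ)))))
  step 8: S(add(S(add(add(Z, Z), mul(SZ, SZ))), mul(add(add(SSZ, Z), Z), add(add(SSZ, Z), mul(SZ, SZ)))))
  step 9: S(S(add(add(add(Z, Z), mul(SZ, SZ)), mul(add(add(SSZ, Z), Z), add(add(SSZ, Z), mul(SZ, SZ))))))
  step 10: S(S(add(add(Z, mul(SZ, SZ)), mul(add(add(SSZ, Z), Z), add(add(SSZ, Z), mul(SZ, SZ))))))
  step 11: S(S(add(mul(SZ, SZ), mul(add(add(SSZ, Z), Z), add(add(SSZ, Z), mul(SZ, SZ))))))
  step 12: S(S(add(add(SZ, mul(Z, SZ)), mul(add(add(SSZ, Z), Z), add(add(SSZ, Z), mul(SZ, SZ))))))
  step 13: S(S(add(S(add(Z, mul(Z, SZ))), mul(add(add(SSZ, Z), Z), add(add(SSZ, Z), mul(SZ, SZ))))))
  step 14: S(S(S(add(add(Z, mul(Z, SZ)), mul(add(add(SSZ, Z), Z), add(add(SSZ, Z), mul(SZ, SZ)))))))
  step 15: S(S(S(add(mul(Z, SZ), mul(add(add(SSZ, Z), Z), add(add(SSZ, Z), mul(SZ, SZ)))))))
  step 16: S(S(S(add(Z, mul(add(add(SSZ, Z), Z), add(add(SSZ, Z), mul(SZ, SZ)))))))
  step 17: S(S(S(mul(add(add(SSZ, Z), Z), add(add(SSZ, Z), mul(SZ, SZ))))))
  step 18: S(S(S(mul(add(S(add(SZ, Z)), Z), add(add(SSZ, Z), mul(SZ, SZ))))))
  step 19: S(S(S(mul(S(add(add(SZ, Z), Z)), add(add(SSZ, Z), mul(SZ, SZ))))))
  step 20: S(S(S(add(add(add(SSZ, Z), mul(SZ, SZ)), mul(add(add(SZ, Z), Z), add(add(SSZ, Z), mul(SZ, SZ)))))))
  step 21: S(S(S(add(add(S(add(SZ, Z)), mul(SZ, SZ)), mul(add(add(SZ, Z), Z), add(add(SSZ, Z), mul(SZ, SZ)))))))
  step 22: S(S(S(add(S(add(add(SZ, Z), mul(SZ, SZ))), mul(add(add(SZ, Z), Z), add(add(SSZ, Z), mul(SZ, SZ)))))))
  step 23: S(S(S(S(add(add(add(SZ, Z), mul(SZ, SZ)), mul(add(add(SZ, Z), Z), add(add(SSZ, Z), mul(SZ, SZ))))))))
  step 24: S(S(S(S(add(add(S(add(Z, Z)), mul(SZ, SZ)), mul(add(add(SZ, Z), Z), add(add(SSZ, Z), mul(SZ, SZ))))))))
  step 25: S(S(S(S(add(S(add(add(Z, Z), mul(SZ, SZ))), mul(add(add(SZ, Z), Z), add(add(SSZ, Z), mul(SZ, SZ))))))))
  step 26: S(S(S(S(S(add(add(add(Z, Z), mul(SZ, SZ)), mul(add(add(SZ, Z), Z), add(add(SSZ, Z), mul(SZ, SZ)))))))))
  step 27: S(S(S(S(S(add(add(Z, mul(SZ, SZ)), mul(add(add(SZ, Z), Z), add(add(SSZ, Z), mul(SZ, SZ)))))))))
  step 28: S(S(S(S(S(add(mul(SZ, SZ), mul(add(add(SZ, Z), Z), add(add(SSZ, Z), mul(SZ, SZ)))))))))
  step 29: S(S(S(S(S(add(add(SZ, mul(Z, SZ)), mul(add(add(SZ, Z), Z), add(add(SSZ, Z), mul(SZ, SZ)))))))))
  step 30: S(S(S(S(S(add(S(add(Z, mul(Z, SZ))), mul(add(add(SZ, Z), Z), add(add(SSZ, Z), mul(SZ, SZ)))))))))
  step 31: S(S(S(S(S(S(add(add(Z, mul(Z, SZ)), mul(add(add(SZ, Z), Z), add(add(SSZ, Z), mul(SZ, SZ))))))))))
  step 32: S(S(S(S(S(S(add(mul(Z, SZ), mul(add(add(SZ, Z), Z), add(add(SSZ, Z), mul(SZ, SZ))))))))))
  step 33: S(S(S(S(S(S(add(Z, mul(add(add(SZ, Z), Z), add(add(SSZ, Z), mul(SZ, SZ))))))))))
  step 34: S(S(S(S(S(S(mul(add(add(SZ, Z), Z), add(add(SSZ, Z), mul(SZ, SZ)))))))))
  step 35: S(S(S(S(S(S(mul(add(S(add(Z, Z)), Z), add(add(SSZ, Z), mul(SZ, SZ)))))))))
  step 36: S(S(S(S(S(S(mul(S(add(add(Z, Z), Z)), add(add(SSZ, Z), mul(SZ, SZ)))))))))
  step 37: S(S(S(S(S(S(add(add(add(SSZ, Z), mul(SZ, SZ)), mul(add(add(Z, Z), Z), add(add(SSZ, Z), mul(SZ, SZ))))))))))
  step 38: S(S(S(S(S(S(add(add(S(add(SZ, Z)), mul(SZ, SZ)), mul(add(add(Z, Z), Z), add(add(SSZ, Z), mul(SZ, SZ))))))))))
  step 39: S(S(S(S(S(S(add(S(add(add(SZ, Z), mul(SZ, SZ))), mul(add(add(Z, Z), Z), add(add(SSZ, Z), mul(SZ, SZ))))))))))
  step 40: S(S(S(S(S(S(S(add(add(add(SZ, Z), mul(SZ, SZ)), mul(add(add(Z, Z), Z), add(add(SSZ, Z), mul(SZ, SZ)))))))))))
  step 41: S(S(S(S(S(S(S(add(add(S(add(Z, Z)), mul(SZ, SZ)), mul(add(add(Z, Z), Z), add(add(SSZ, Z), mul(SZ, SZ)))))))))))
  step 42: S(S(S(S(S(S(S(add(S(add(add(Z, Z), mul(SZ, SZ))), mul(add(add(Z, Z), Z), add(add(SSZ, Z), mul(SZ, SZ)))))))))))
  step 43: S(S(S(S(S(S(S(S(add(add(add(Z, Z), mul(SZ, SZ)), mul(add(add(Z, Z), Z), add(add(SSZ, Z), mul(SZ, SZ))))))))))))
  step 44: S(S(S(S(S(S(S(S(add(add(Z, mul(SZ, SZ)), mul(add(add(Z, Z), Z), add(add(SSZ, Z), mul(SZ, SZ))))))))))))
  step 45: S(S(S(S(S(S(S(S(add(mul(SZ, SZ), mul(add(add(Z, Z), Z), add(add(SSZ, Z), mul(SZ, SZ))))))))))))
  step 46: S(S(S(S(S(S(S(S(add(add(SZ, mul(Z, SZ)), mul(add(add(Z, Z), Z), add(add(SSZ, Z), mul(SZ, SZ))))))))))))
  step 47: S(S(S(S(S(S(S(S(add(S(add(Z, mul(Z, SZ))), mul(add(add(Z, Z), Z), add(add(SSZ, Z), mul(SZ, SZ))))))))))))
  step 48: S(S(S(S(S(S(S(S(S(add(add(Z, mul(Z, SZ)), mul(add(add(Z, Z), Z), add(add(SSZ, Z), mul(SZ, SZ)))))))))))))
  step 49: S(S(S(S(S(S(S(S(S(add(mul(Z, SZ), mul(add(add(Z, Z), Z), add(add(SSZ, Z), mul(SZ, SZ)))))))))))))
  step 50: S(S(S(S(S(S(S(S(S(add(Z, mul(add(add(Z, Z), Z), add(add(SSZ, Z), mul(SZ, SZ)))))))))))))
  step 51: S(S(S(S(S(S(S(S(S(mul(add(add(Z, Z), Z), add(add(SSZ, Z), mul(SZ, SZ))))))))))))
  step 52: S(S(S(S(S(S(S(S(S(mul(add(Z, Z), add(add(SSZ, Z), mul(SZ, SZ))))))))))))
  step 53: S(S(S(S(S(S(S(S(S(mul(Z, add(add(SSZ, Z), mul(SZ, SZ))))))))))))
  step 54: S^9(Z)

Term B:
  start: mul(add(add(SSSZ, Z), Z), SSSZ)
  step 1: mul(add(S(add(SSZ, Z)), Z), SSSZ)
  step 2: mul(S(add(add(SSZ, Z), Z)), SSSZ)
  step 3: add(SSSZ, mul(add(add(SSZ, Z), Z), SSSZ))
  step 4: S(add(SSZ, mul(add(add(SSZ, Z), Z), SSSZ)))
  step 5: S(S(add(SZ, mul(add(add(SSZ, Z), Z), SSSZ))))
  step 6: S(S(S(add(Z, mul(add(add(SSZ, Z), Z), SSSZ)))))
  step 7: S(S(S(mul(add(add(SSZ, Z), Z), SSSZ))))
  step 8: S(S(S(mul(add(S(add(SZ, Z)), Z), SSSZ))))
  step 9: S(S(S(mul(S(add(add(SZ, Z), Z)), SSSZ))))
  step 10: S(S(S(add(SSSZ, mul(add(add(SZ, Z), Z), SSSZ)))))
  step 11: S(S(S(S(add(SSZ, mul(add(add(SZ, Z), Z), SSSZ))))))
  step 12: S(S(S(S(S(add(SZ, mul(add(add(SZ, Z), Z), SSSZ)))))))
  step 13: S(S(S(S(S(S(add(Z, mul(add(add(SZ, Z), Z), SSSZ))))))))
  step 14: S(S(S(S(S(S(mul(add(add(SZ, Z), Z), SSSZ)))))))
  step 15: S(S(S(S(S(S(mul(add(S(add(Z, Z)), Z), SSSZ)))))))
  step 16: S(S(S(S(S(S(mul(S(add(add(Z, Z), Z)), SSSZ)))))))
  step 17: S(S(S(S(S(S(add(SSSZ, mul(add(add(Z, Z), Z), SSSZ))))))))
  step 18: S(S(S(S(S(S(S(add(SSZ, mul(add(add(Z, Z), Z), SSSZ)))))))))
  step 19: S(S(S(S(S(S(S(S(add(SZ, mul(add(add(Z, Z), Z), SSSZ))))))))))
  step 20: S(S(S(S(S(S(S(S(S(add(Z, mul(add(add(Z, Z), Z), SSSZ)))))))))))
  step 21: S(S(S(S(S(S(S(S(S(mul(add(add(Z, Z), Z), SSSZ))))))))))
  step 22: S(S(S(S(S(S(S(S(S(mul(add(Z, Z), SSSZ))))))))))
  step 23: S(S(S(S(S(S(S(S(S(mul(Z, SSSZ))))))))))
  step 24: S^9(Z)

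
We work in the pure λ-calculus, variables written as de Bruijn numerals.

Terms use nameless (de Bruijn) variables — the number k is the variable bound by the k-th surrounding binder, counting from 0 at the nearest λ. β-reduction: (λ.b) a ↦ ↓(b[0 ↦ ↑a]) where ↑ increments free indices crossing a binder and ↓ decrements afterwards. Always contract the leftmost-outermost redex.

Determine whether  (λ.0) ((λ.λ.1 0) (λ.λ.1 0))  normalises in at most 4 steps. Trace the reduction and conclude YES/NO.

Answer: YES — reaches normal form λ.λ.1 0 in 3 ≤ 4 steps

Reduction:
  start: (λ.0) ((λ.λ.1 0) (λ.λ.1 0))
  [1] (λ.λ.1 0) (λ.λ.1 0)
  [2] λ.(λ.λ.1 0) 0
  [3] λ.λ.1 0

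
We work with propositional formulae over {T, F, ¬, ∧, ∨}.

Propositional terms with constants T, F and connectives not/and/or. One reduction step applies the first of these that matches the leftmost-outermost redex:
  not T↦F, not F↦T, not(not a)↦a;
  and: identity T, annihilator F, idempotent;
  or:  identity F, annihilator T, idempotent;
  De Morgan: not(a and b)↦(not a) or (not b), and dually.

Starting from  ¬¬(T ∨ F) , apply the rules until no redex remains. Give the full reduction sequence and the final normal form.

  start: ¬¬(T ∨ F)
  →1  T ∨ F
  →2  T

Answer: normal form = T  (in 2 steps)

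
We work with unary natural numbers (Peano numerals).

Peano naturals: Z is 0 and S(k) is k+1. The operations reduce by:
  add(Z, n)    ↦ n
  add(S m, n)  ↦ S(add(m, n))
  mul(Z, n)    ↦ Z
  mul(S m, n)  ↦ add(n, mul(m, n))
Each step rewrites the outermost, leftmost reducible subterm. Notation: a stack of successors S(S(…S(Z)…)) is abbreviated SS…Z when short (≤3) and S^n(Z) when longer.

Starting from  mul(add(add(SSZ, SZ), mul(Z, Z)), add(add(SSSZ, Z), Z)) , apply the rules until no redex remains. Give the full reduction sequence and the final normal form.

Answer: normal form = S^9(Z)  (in 48 steps)

Derivation:
  start: mul(add(add(SSZ, SZ), mul(Z, Z)), add(add(SSSZ, Z), Z))
  →1  mul(add(S(add(SZ, SZ)), mul(Z, Z)), add(add(SSSZ, Z), Z))
  →2  mul(S(add(add(SZ, SZ), mul(Z, Z))), add(add(SSSZ, Z), Z))
  →3  add(add(add(SSSZ, Z), Z), mul(add(add(SZ, SZ), mul(Z, Z)), add(add(SSSZ, Z), Z)))
  →4  add(add(S(add(SSZ, Z)), Z), mul(add(add(SZ, SZ), mul(Z, Z)), add(add(SSSZ, Z), Z)))
  →5  add(S(add(add(SSZ, Z), Z)), mul(add(add(SZ, SZ), mul(Z, Z)), add(add(SSSZ, Z), Z)))
  →6  S(add(add(add(SSZ, Z), Z), mul(add(add(SZ, SZ), mul(Z, Z)), add(add(SSSZ, Z), Z))))
  →7  S(add(add(S(add(SZ, Z)), Z), mul(add(add(SZ, SZ), mul(Z, Z)), add(add(SSSZ, Z), Z))))
  →8  S(add(S(add(add(SZ, Z), Z)), mul(add(add(SZ, SZ), mul(Z, Z)), add(add(SSSZ, Z), Z))))
  →9  S(S(add(add(add(SZ, Z), Z), mul(add(add(SZ, SZ), mul(Z, Z)), add(add(SSSZ, Z), Z)))))
  →10  S(S(add(add(S(add(Z, Z)), Z), mul(add(add(SZ, SZ), mul(Z, Z)), add(add(SSSZ, Z), Z)))))
  →11  S(S(add(S(add(add(Z, Z), Z)), mul(add(add(SZ, SZ), mul(Z, Z)), add(add(SSSZ, Z), Z)))))
  →12  S(S(S(add(add(add(Z, Z), Z), mul(add(add(SZ, SZ), mul(Z, Z)), add(add(SSSZ, Z), Z))))))
  →13  S(S(S(add(add(Z, Z), mul(add(add(SZ, SZ), mul(Z, Z)), add(add(SSSZ, Z), Z))))))
  →14  S(S(S(add(Z, mul(add(add(SZ, SZ), mul(Z, Z)), add(add(SSSZ, Z), Z))))))
  →15  S(S(S(mul(add(add(SZ, SZ), mul(Z, Z)), add(add(SSSZ, Z), Z)))))
  →16  S(S(S(mul(add(S(add(Z, SZ)), mul(Z, Z)), add(add(SSSZ, Z), Z)))))
  →17  S(S(S(mul(S(add(add(Z, SZ), mul(Z, Z))), add(add(SSSZ, Z), Z)))))
  →18  S(S(S(add(add(add(SSSZ, Z), Z), mul(add(add(Z, SZ), mul(Z, Z)), add(add(SSSZ, Z), Z))))))
  →19  S(S(S(add(add(S(add(SSZ, Z)), Z), mul(add(add(Z, SZ), mul(Z, Z)), add(add(SSSZ, Z), Z))))))
  →20  S(S(S(add(S(add(add(SSZ, Z), Z)), mul(add(add(Z, SZ), mul(Z, Z)), add(add(SSSZ, Z), Z))))))
  →21  S(S(S(S(add(add(add(SSZ, Z), Z), mul(add(add(Z, SZ), mul(Z, Z)), add(add(SSSZ, Z), Z)))))))
  →22  S(S(S(S(add(add(S(add(SZ, Z)), Z), mul(add(add(Z, SZ), mul(Z, Z)), add(add(SSSZ, Z), Z)))))))
  →23  S(S(S(S(add(S(add(add(SZ, Z), Z)), mul(add(add(Z, SZ), mul(Z, Z)), add(add(SSSZ, Z), Z)))))))
  →24  S(S(S(S(S(add(add(add(SZ, Z), Z), mul(add(add(Z, SZ), mul(Z, Z)), add(add(SSSZ, Z), Z))))))))
  →25  S(S(S(S(S(add(add(S(add(Z, Z)), Z), mul(add(add(Z, SZ), mul(Z, Z)), add(add(SSSZ, Z), Z))))))))
  →26  S(S(S(S(S(add(S(add(add(Z, Z), Z)), mul(add(add(Z, SZ), mul(Z, Z)), add(add(SSSZ, Z), Z))))))))
  →27  S(S(S(S(S(S(add(add(add(Z, Z), Z), mul(add(add(Z, SZ), mul(Z, Z)), add(add(SSSZ, Z), Z)))))))))
  →28  S(S(S(S(S(S(add(add(Z, Z), mul(add(add(Z, SZ), mul(Z, Z)), add(add(SSSZ, Z), Z)))))))))
  →29  S(S(S(S(S(S(add(Z, mul(add(add(Z, SZ), mul(Z, Z)), add(add(SSSZ, Z), Z)))))))))
  →30  S(S(S(S(S(S(mul(add(add(Z, SZ), mul(Z, Z)), add(add(SSSZ, Z), Z))))))))
  →31  S(S(S(S(S(S(mul(add(SZ, mul(Z, Z)), add(add(SSSZ, Z), Z))))))))
  →32  S(S(S(S(S(S(mul(S(add(Z, mul(Z, Z))), add(add(SSSZ, Z), Z))))))))
  →33  S(S(S(S(S(S(add(add(add(SSSZ, Z), Z), mul(add(Z, mul(Z, Z)), add(add(SSSZ, Z), Z)))))))))
  →34  S(S(S(S(S(S(add(add(S(add(SSZ, Z)), Z), mul(add(Z, mul(Z, Z)), add(add(SSSZ, Z), Z)))))))))
  →35  S(S(S(S(S(S(add(S(add(add(SSZ, Z), Z)), mul(add(Z, mul(Z, Z)), add(add(SSSZ, Z), Z)))))))))
  →36  S(S(S(S(S(S(S(add(add(add(SSZ, Z), Z), mul(add(Z, mul(Z, Z)), add(add(SSSZ, Z), Z))))))))))
  →37  S(S(S(S(S(S(S(add(add(S(add(SZ, Z)), Z), mul(add(Z, mul(Z, Z)), add(add(SSSZ, Z), Z))))))))))
  →38  S(S(S(S(S(S(S(add(S(add(add(SZ, Z), Z)), mul(add(Z, mul(Z, Z)), add(add(SSSZ, Z), Z))))))))))
  →39  S(S(S(S(S(S(S(S(add(add(add(SZ, Z), Z), mul(add(Z, mul(Z, Z)), add(add(SSSZ, Z), Z)))))))))))
  →40  S(S(S(S(S(S(S(S(add(add(S(add(Z, Z)), Z), mul(add(Z, mul(Z, Z)), add(add(SSSZ, Z), Z)))))))))))
  →41  S(S(S(S(S(S(S(S(add(S(add(add(Z, Z), Z)), mul(add(Z, mul(Z, Z)), add(add(SSSZ, Z), Z)))))))))))
  →42  S(S(S(S(S(S(S(S(S(add(add(add(Z, Z), Z), mul(add(Z, mul(Z, Z)), add(add(SSSZ, Z), Z))))))))))))
  →43  S(S(S(S(S(S(S(S(S(add(add(Z, Z), mul(add(Z, mul(Z, Z)), add(add(SSSZ, Z), Z))))))))))))
  →44  S(S(S(S(S(S(S(S(S(add(Z, mul(add(Z, mul(Z, Z)), add(add(SSSZ, Z), Z))))))))))))
  →45  S(S(S(S(S(S(S(S(S(mul(add(Z, mul(Z, Z)), add(add(SSSZ, Z), Z)))))))))))
  →46  S(S(S(S(S(S(S(S(S(mul(mul(Z, Z), add(add(SSSZ, Z), Z)))))))))))
  →47  S(S(S(S(S(S(S(S(S(mul(Z, add(add(SSSZ, Z), Z)))))))))))
  →48  S^9(Z)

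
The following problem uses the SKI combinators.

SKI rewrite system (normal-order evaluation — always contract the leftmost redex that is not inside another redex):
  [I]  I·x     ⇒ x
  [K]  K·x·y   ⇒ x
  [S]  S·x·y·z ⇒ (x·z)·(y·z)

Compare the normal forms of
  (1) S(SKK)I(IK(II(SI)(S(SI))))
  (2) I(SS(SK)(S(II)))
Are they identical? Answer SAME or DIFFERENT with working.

Answer: DIFFERENT — A ⇓ SI(S(SI)), B ⇓ S(SI)(SK(SI))

Reduction:
Term A:
  start: S(SKK)I(IK(II(SI)(S(SI))))
  step 1: SKK(IK(II(SI)(S(SI))))(I(IK(II(SI)(S(SI)))))
  step 2: K(IK(II(SI)(S(SI))))(K(IK(II(SI)(S(SI)))))(I(IK(II(SI)(S(SI)))))
  step 3: IK(II(SI)(S(SI)))(I(IK(II(SI)(S(SI)))))
  step 4: K(II(SI)(S(SI)))(I(IK(II(SI)(S(SI)))))
  step 5: II(SI)(S(SI))
  step 6: I(SI)(S(SI))
  step 7: SI(S(SI))

Term B:
  start: I(SS(SK)(S(II)))
  step 1: SS(SK)(S(II))
  step 2: S(S(II))(SK(S(II)))
  step 3: S(SI)(SK(S(II)))
  step 4: S(SI)(SK(SI))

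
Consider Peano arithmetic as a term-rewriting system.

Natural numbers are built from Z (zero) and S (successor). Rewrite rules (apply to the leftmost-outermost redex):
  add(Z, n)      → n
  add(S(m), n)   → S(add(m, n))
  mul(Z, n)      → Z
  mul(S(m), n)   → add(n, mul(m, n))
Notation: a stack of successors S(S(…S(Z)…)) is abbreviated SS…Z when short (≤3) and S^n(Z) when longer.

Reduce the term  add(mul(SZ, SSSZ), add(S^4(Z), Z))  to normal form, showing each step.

  start: add(mul(SZ, SSSZ), add(S^4(Z), Z))
  step 1: add(add(SSSZ, mul(Z, SSSZ)), add(S^4(Z), Z))
  step 2: add(S(add(SSZ, mul(Z, SSSZ))), add(S^4(Z), Z))
  step 3: S(add(add(SSZ, mul(Z, SSSZ)), add(S^4(Z), Z)))
  step 4: S(add(S(add(SZ, mul(Z, SSSZ))), add(S^4(Z), Z)))
  step 5: S(S(add(add(SZ, mul(Z, SSSZ)), add(S^4(Z), Z))))
  step 6: S(S(add(S(add(Z, mul(Z, SSSZ))), add(S^4(Z), Z))))
  step 7: S(S(S(add(add(Z, mul(Z, SSSZ)), add(S^4(Z), Z)))))
  step 8: S(S(S(add(mul(Z, SSSZ), add(S^4(Z), Z)))))
  step 9: S(S(S(add(Z, add(S^4(Z), Z)))))
  step 10: S(S(S(add(S^4(Z), Z))))
  step 11: S(S(S(S(add(SSSZ, Z)))))
  step 12: S(S(S(S(S(add(SSZ, Z))))))
  step 13: S(S(S(S(S(S(add(SZ, Z)))))))
  step 14: S(S(S(S(S(S(S(add(Z, Z))))))))
  step 15: S^7(Z)

Answer: normal form = S^7(Z)  (in 15 steps)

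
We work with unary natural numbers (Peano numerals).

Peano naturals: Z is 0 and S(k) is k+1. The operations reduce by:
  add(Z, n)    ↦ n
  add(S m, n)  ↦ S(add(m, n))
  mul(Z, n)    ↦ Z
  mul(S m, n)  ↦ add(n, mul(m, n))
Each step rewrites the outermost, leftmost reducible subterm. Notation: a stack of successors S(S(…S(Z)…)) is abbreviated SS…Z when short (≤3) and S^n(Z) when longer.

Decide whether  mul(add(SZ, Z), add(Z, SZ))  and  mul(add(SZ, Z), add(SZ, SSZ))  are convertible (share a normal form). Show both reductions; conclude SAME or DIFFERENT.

Term A:
  start: mul(add(SZ, Z), add(Z, SZ))
  →1  mul(S(add(Z, Z)), add(Z, SZ))
  →2  add(add(Z, SZ), mul(add(Z, Z), add(Z, SZ)))
  →3  add(SZ, mul(add(Z, Z), add(Z, SZ)))
  →4  S(add(Z, mul(add(Z, Z), add(Z, SZ))))
  →5  S(mul(add(Z, Z), add(Z, SZ)))
  →6  S(mul(Z, add(Z, SZ)))
  →7  SZ

Term B:
  start: mul(add(SZ, Z), add(SZ, SSZ))
  →1  mul(S(add(Z, Z)), add(SZ, SSZ))
  →2  add(add(SZ, SSZ), mul(add(Z, Z), add(SZ, SSZ)))
  →3  add(S(add(Z, SSZ)), mul(add(Z, Z), add(SZ, SSZ)))
  →4  S(add(add(Z, SSZ), mul(add(Z, Z), add(SZ, SSZ))))
  →5  S(add(SSZ, mul(add(Z, Z), add(SZ, SSZ))))
  →6  S(S(add(SZ, mul(add(Z, Z), add(SZ, SSZ)))))
  →7  S(S(S(add(Z, mul(add(Z, Z), add(SZ, SSZ))))))
  →8  S(S(S(mul(add(Z, Z), add(SZ, SSZ)))))
  →9  S(S(S(mul(Z, add(SZ, SSZ)))))
  →10  SSSZ

Answer: DIFFERENT — A ⇓ SZ, B ⇓ SSSZ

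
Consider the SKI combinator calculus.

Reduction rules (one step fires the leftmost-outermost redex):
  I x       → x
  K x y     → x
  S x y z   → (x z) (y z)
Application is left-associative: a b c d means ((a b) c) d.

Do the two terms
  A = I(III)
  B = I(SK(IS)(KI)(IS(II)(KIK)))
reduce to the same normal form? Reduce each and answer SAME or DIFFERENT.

Term A:
  start: I(III)
  step 1: III
  step 2: II
  step 3: I

Term B:
  start: I(SK(IS)(KI)(IS(II)(KIK)))
  step 1: SK(IS)(KI)(IS(II)(KIK))
  step 2: K(KI)(IS(KI))(IS(II)(KIK))
  step 3: KI(IS(II)(KIK))
  step 4: I

Answer: SAME — A ⇓ I, B ⇓ I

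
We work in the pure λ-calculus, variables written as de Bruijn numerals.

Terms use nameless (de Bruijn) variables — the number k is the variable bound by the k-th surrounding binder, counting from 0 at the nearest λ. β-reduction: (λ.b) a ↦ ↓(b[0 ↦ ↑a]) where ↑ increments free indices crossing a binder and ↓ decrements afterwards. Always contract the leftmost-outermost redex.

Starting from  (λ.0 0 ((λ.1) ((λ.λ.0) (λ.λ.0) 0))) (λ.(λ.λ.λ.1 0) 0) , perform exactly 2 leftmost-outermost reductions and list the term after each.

Answer: after 2 steps: (λ.λ.λ.1 0) (λ.(λ.λ.λ.1 0) 0) ((λ.λ.(λ.λ.λ.1 0) 0) ((λ.λ.0) (λ.λ.0) (λ.(λ.λ.λ.1 0) 0)))

Working:
  start: (λ.0 0 ((λ.1) ((λ.λ.0) (λ.λ.0) 0))) (λ.(λ.λ.λ.1 0) 0)
  →1  (λ.(λ.λ.λ.1 0) 0) (λ.(λ.λ.λ.1 0) 0) ((λ.λ.(λ.λ.λ.1 0) 0) ((λ.λ.0) (λ.λ.0) (λ.(λ.λ.λ.1 0) 0)))
  →2  (λ.λ.λ.1 0) (λ.(λ.λ.λ.1 0) 0) ((λ.λ.(λ.λ.λ.1 0) 0) ((λ.λ.0) (λ.λ.0) (λ.(λ.λ.λ.1 0) 0)))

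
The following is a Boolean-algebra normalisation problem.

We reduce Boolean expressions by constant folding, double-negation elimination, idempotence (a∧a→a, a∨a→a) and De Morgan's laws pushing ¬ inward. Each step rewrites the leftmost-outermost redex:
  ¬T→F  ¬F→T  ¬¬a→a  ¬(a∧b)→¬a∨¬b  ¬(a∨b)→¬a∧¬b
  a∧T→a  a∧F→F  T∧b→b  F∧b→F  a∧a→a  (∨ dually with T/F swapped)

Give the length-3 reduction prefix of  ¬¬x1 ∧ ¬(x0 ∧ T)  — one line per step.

  start: ¬¬x1 ∧ ¬(x0 ∧ T)
  →1  x1 ∧ ¬(x0 ∧ T)
  →2  x1 ∧ (¬x0 ∨ ¬T)
  →3  x1 ∧ (¬x0 ∨ F)

Answer: after 3 steps: x1 ∧ (¬x0 ∨ F)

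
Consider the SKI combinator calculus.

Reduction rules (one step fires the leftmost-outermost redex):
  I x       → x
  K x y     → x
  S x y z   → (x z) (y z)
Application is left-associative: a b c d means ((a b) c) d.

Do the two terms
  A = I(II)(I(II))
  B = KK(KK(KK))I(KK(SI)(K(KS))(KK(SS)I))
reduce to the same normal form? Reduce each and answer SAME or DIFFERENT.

Answer: SAME — A ⇓ I, B ⇓ I

Working:
Term A:
  start: I(II)(I(II))
  step 1: II(I(II))
  step 2: I(I(II))
  step 3: I(II)
  step 4: II
  step 5: I

Term B:
  start: KK(KK(KK))I(KK(SI)(K(KS))(KK(SS)I))
  step 1: KI(KK(SI)(K(KS))(KK(SS)I))
  step 2: I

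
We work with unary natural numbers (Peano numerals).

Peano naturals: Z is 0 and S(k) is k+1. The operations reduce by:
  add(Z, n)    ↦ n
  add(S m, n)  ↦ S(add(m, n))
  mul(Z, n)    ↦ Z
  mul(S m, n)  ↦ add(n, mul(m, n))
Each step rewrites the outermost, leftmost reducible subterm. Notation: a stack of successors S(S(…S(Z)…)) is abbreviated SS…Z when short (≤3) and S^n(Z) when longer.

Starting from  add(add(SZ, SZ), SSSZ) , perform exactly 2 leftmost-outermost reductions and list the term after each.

  start: add(add(SZ, SZ), SSSZ)
  [1] add(S(add(Z, SZ)), SSSZ)
  [2] S(add(add(Z, SZ), SSSZ))

Answer: after 2 steps: S(add(add(Z, SZ), SSSZ))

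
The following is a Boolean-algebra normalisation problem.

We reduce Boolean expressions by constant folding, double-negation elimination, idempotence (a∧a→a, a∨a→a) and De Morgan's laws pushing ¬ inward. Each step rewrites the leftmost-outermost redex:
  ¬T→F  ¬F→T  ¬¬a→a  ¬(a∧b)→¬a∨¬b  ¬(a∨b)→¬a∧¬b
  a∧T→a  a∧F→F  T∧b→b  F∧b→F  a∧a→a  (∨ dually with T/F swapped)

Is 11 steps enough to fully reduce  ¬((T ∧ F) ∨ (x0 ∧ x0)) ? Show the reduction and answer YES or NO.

  start: ¬((T ∧ F) ∨ (x0 ∧ x0))
  →1  ¬(T ∧ F) ∧ ¬(x0 ∧ x0)
  →2  (¬T ∨ ¬F) ∧ ¬(x0 ∧ x0)
  →3  (F ∨ ¬F) ∧ ¬(x0 ∧ x0)
  →4  ¬F ∧ ¬(x0 ∧ x0)
  →5  T ∧ ¬(x0 ∧ x0)
  →6  ¬(x0 ∧ x0)
  →7  ¬x0 ∨ ¬x0
  →8  ¬x0

Answer: YES — reaches normal form ¬x0 in 8 ≤ 11 steps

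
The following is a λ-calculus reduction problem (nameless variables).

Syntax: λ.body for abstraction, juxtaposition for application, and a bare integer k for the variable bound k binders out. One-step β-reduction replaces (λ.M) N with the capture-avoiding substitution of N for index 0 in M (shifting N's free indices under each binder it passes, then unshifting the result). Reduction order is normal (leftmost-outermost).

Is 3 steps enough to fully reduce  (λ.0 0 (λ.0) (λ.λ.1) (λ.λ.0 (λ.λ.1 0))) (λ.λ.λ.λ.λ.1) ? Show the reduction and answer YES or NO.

Answer: NO — after 3 steps the term is (λ.λ.λ.1) (λ.λ.1) (λ.λ.0 (λ.λ.1 0)), not yet normal

Derivation:
  start: (λ.0 0 (λ.0) (λ.λ.1) (λ.λ.0 (λ.λ.1 0))) (λ.λ.λ.λ.λ.1)
  →1  (λ.λ.λ.λ.λ.1) (λ.λ.λ.λ.λ.1) (λ.0) (λ.λ.1) (λ.λ.0 (λ.λ.1 0))
  →2  (λ.λ.λ.λ.1) (λ.0) (λ.λ.1) (λ.λ.0 (λ.λ.1 0))
  →3  (λ.λ.λ.1) (λ.λ.1) (λ.λ.0 (λ.λ.1 0))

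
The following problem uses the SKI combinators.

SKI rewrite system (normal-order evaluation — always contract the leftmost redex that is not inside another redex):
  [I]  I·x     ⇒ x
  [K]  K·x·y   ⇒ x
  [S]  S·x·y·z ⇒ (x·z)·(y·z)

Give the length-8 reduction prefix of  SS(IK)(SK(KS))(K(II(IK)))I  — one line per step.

  start: SS(IK)(SK(KS))(K(II(IK)))I
  [1] S(SK(KS))(IK(SK(KS)))(K(II(IK)))I
  [2] SK(KS)(K(II(IK)))(IK(SK(KS))(K(II(IK))))I
  [3] K(K(II(IK)))(KS(K(II(IK))))(IK(SK(KS))(K(II(IK))))I
  [4] K(II(IK))(IK(SK(KS))(K(II(IK))))I
  [5] II(IK)I
  [6] I(IK)I
  [7] IKI
  [8] KI

Answer: after 8 steps: KI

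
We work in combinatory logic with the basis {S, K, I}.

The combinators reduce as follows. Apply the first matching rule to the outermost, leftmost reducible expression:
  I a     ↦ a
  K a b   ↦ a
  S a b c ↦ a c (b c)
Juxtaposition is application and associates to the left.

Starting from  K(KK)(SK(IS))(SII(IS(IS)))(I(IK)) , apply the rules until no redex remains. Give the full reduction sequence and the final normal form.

  start: K(KK)(SK(IS))(SII(IS(IS)))(I(IK))
  →1  KK(SII(IS(IS)))(I(IK))
  →2  K(I(IK))
  →3  K(IK)
  →4  KK

Answer: normal form = KK  (in 4 steps)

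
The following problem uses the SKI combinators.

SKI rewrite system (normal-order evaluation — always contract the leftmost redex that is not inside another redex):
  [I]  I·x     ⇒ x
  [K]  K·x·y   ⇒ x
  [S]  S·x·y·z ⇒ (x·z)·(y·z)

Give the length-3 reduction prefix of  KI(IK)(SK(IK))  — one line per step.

  start: KI(IK)(SK(IK))
  [1] I(SK(IK))
  [2] SK(IK)
  [3] SKK

Answer: after 3 steps: SKK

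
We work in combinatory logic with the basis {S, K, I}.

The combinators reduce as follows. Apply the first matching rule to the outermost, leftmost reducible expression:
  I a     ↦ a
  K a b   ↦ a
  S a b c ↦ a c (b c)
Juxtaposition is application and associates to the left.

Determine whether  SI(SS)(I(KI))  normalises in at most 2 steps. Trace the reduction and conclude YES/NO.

Answer: NO — after 2 steps the term is I(KI)(SS(I(KI))), not yet normal

Derivation:
  start: SI(SS)(I(KI))
  step 1: I(I(KI))(SS(I(KI)))
  step 2: I(KI)(SS(I(KI)))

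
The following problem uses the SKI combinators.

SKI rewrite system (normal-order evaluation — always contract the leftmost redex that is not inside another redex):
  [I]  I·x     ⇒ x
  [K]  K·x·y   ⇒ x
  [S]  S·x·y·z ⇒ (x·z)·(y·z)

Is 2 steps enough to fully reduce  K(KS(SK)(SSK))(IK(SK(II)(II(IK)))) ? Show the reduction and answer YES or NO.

  start: K(KS(SK)(SSK))(IK(SK(II)(II(IK))))
  →1  KS(SK)(SSK)
  →2  S(SSK)

Answer: YES — reaches normal form S(SSK) in 2 ≤ 2 steps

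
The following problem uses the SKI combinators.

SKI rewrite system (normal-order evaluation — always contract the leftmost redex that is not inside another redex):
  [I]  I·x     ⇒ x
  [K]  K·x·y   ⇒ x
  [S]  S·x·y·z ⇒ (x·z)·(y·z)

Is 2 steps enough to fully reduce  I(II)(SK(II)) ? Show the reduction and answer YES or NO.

Answer: NO — after 2 steps the term is I(SK(II)), not yet normal

Working:
  start: I(II)(SK(II))
  [1] II(SK(II))
  [2] I(SK(II))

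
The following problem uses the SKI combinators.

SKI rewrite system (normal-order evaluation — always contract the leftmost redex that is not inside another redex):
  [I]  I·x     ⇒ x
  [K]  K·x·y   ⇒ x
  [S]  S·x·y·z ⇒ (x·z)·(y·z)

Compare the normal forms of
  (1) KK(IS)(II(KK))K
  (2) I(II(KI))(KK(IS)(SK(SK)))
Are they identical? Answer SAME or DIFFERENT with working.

Answer: DIFFERENT — A ⇓ KK, B ⇓ I

Derivation:
Term A:
  start: KK(IS)(II(KK))K
  →1  K(II(KK))K
  →2  II(KK)
  →3  I(KK)
  →4  KK

Term B:
  start: I(II(KI))(KK(IS)(SK(SK)))
  →1  II(KI)(KK(IS)(SK(SK)))
  →2  I(KI)(KK(IS)(SK(SK)))
  →3  KI(KK(IS)(SK(SK)))
  →4  I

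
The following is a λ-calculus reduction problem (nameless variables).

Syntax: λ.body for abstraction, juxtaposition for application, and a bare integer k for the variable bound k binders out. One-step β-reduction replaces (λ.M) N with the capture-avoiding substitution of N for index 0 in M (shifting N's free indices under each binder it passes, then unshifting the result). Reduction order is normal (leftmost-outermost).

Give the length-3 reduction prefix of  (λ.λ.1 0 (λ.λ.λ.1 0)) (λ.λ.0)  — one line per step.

  start: (λ.λ.1 0 (λ.λ.λ.1 0)) (λ.λ.0)
  [1] λ.(λ.λ.0) 0 (λ.λ.λ.1 0)
  [2] λ.(λ.0) (λ.λ.λ.1 0)
  [3] λ.λ.λ.λ.1 0

Answer: after 3 steps: λ.λ.λ.λ.1 0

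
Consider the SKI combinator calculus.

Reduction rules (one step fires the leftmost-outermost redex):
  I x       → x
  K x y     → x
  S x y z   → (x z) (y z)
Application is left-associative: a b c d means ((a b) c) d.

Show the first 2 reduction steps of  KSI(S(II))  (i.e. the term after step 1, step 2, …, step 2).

Answer: after 2 steps: S(SI)

Reduction:
  start: KSI(S(II))
  →1  S(S(II))
  →2  S(SI)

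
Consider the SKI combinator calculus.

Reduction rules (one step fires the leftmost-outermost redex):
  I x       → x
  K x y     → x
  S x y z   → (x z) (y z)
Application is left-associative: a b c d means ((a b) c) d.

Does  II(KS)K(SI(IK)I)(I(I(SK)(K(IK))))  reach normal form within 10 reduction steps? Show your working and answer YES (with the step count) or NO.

  start: II(KS)K(SI(IK)I)(I(I(SK)(K(IK))))
  [1] I(KS)K(SI(IK)I)(I(I(SK)(K(IK))))
  [2] KSK(SI(IK)I)(I(I(SK)(K(IK))))
  [3] S(SI(IK)I)(I(I(SK)(K(IK))))
  [4] S(II(IKI))(I(I(SK)(K(IK))))
  [5] S(I(IKI))(I(I(SK)(K(IK))))
  [6] S(IKI)(I(I(SK)(K(IK))))
  [7] S(KI)(I(I(SK)(K(IK))))
  [8] S(KI)(I(SK)(K(IK)))
  [9] S(KI)(SK(K(IK)))
  [10] S(KI)(SK(KK))

Answer: YES — reaches normal form S(KI)(SK(KK)) in 10 ≤ 10 steps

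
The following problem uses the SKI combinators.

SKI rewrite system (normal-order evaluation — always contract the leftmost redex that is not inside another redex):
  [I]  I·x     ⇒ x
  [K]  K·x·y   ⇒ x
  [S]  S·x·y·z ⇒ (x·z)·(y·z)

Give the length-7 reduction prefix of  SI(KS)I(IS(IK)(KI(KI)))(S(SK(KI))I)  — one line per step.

Answer: after 7 steps: S(SKI)(S(SK(KI))I)

Reduction:
  start: SI(KS)I(IS(IK)(KI(KI)))(S(SK(KI))I)
  →1  II(KSI)(IS(IK)(KI(KI)))(S(SK(KI))I)
  →2  I(KSI)(IS(IK)(KI(KI)))(S(SK(KI))I)
  →3  KSI(IS(IK)(KI(KI)))(S(SK(KI))I)
  →4  S(IS(IK)(KI(KI)))(S(SK(KI))I)
  →5  S(S(IK)(KI(KI)))(S(SK(KI))I)
  →6  S(SK(KI(KI)))(S(SK(KI))I)
  →7  S(SKI)(S(SK(KI))I)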